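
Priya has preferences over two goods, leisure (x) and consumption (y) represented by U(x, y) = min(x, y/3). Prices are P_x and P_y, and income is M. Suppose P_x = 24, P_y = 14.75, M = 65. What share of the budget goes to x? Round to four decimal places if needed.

share on x = 0.3516

With perfect complements, no substitution: consume in ratio x:y = 1:3.
Budget: P_x·x + P_y·3·x = M, so (P_x + 3·P_y)·x = M.
Demand: x*(P_x,P_y,M) = M/(P_x + 3·P_y), y* = 3·M/(P_x + 3·P_y).
Here 24 + 3·14.75 = 68.25, giving x* = 0.9524 and y* = 2.8571.
Expenditure on x: 24·0.9524 = 22.8571; share = 0.3516.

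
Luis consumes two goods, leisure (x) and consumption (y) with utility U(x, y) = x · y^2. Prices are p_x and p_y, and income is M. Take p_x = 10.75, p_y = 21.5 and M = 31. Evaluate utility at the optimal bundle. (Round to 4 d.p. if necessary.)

At p_x=10.75, p_y=21.5, M=31: x* = 1/3·31/10.75 = 0.9612, y* = 0.9612.
Utility at the optimum: U(0.9612, 0.9612) = 0.8882.

V = 0.8882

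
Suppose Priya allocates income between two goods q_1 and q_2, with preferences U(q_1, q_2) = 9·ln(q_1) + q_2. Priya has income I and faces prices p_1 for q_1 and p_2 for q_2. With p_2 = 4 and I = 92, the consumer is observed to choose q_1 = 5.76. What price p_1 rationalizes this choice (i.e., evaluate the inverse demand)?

p_1 = 6.25

Set MRS = p_1/p_2: (9/q_1)/1 = p_1/p_2.
So q_1*(p_1,p_2) = 9·p_2/p_1, independent of income; and q_2* = (I − 9·p_2)/p_2.
Set q_1* = 5.76 in the demand function and solve for p_1: p_1 = 6.25.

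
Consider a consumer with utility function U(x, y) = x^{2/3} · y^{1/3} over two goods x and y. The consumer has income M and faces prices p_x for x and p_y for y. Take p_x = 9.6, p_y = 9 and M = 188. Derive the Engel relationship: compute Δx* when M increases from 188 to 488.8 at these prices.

Δx* = 20.8889

Tangency: MRS = 2·y/x = p_x/p_y.
Rearranging, p_y·y = (1/2)·p_x·x. Substituting into the budget gives p_x·x·(1 + (1/2)) = M.
Demand: x*(p_x,p_y,M) = 2/3·M/p_x and y* = 1/3·M/p_y.
At p_x=9.6, p_y=9, M=188: x* = 2/3·188/9.6 = 13.0556.
At M' = 488.8: x* = 33.9444. Change: 33.9444 − 13.0556 = 20.8889.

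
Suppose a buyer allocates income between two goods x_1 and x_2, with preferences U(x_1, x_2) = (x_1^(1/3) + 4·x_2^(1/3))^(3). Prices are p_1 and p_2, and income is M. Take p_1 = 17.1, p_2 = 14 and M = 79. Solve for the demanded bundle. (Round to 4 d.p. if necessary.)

x_1* = 0.4694, x_2* = 5.0695

MRS = MU_x_1/MU_x_2 = (1/4)·(x_2/x_1)^(2/3). Set equal to p_1/p_2.
Solve for the ratio: x_2/x_1 = [4·p_1/p_2]^(1.5).
With the ratio pinned down, the budget gives x_1* = M/(p_1 + p_2·(x_2/x_1)) and x_2* = (x_2/x_1)·x_1*.
Numerically x_2/x_1 = 10.799213, so x_1* = 79/(17.1 + 14·10.799213) = 0.4694 and x_2* = 10.799213·0.4694 = 5.0695.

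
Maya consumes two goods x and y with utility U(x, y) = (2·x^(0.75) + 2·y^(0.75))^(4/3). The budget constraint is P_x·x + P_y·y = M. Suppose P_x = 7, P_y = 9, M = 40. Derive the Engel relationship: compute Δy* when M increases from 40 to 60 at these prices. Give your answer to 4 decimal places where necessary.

Δy* = 0.711

From the CES first-order condition, (y/x)^(0.25) = P_x/P_y.
Hence y/x = (P_x/P_y)^(1/(0.25)), i.e. raised to the 4 power.
Substitute y = (y/x)·x into the budget: x* = M/(P_x + P_y·(y/x)).
Numerically y/x = 0.36595, so x* = 40/(7 + 9·0.36595) = 3.8859 and y* = 0.36595·3.8859 = 1.4221.
At M' = 60: y* = 2.1331. Change: 2.1331 − 1.4221 = 0.711.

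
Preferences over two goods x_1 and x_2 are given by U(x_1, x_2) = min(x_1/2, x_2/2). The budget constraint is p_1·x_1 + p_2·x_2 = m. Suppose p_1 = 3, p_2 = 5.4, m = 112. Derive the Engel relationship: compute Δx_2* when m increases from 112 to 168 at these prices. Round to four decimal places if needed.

Δx_2* = 6.6667

With perfect complements, no substitution: consume in ratio x_1:x_2 = 2:2.
Budget: p_1·x_1 + p_2·x_1 = m, so (2·p_1 + 2·p_2)·x_1 = 2·m.
Demand: x_1*(p_1,p_2,m) = 2·m/(2·p_1 + 2·p_2), x_2* = 2·m/(2·p_1 + 2·p_2).
Here 2·3 + 2·5.4 = 16.8, giving x_2* = 13.3333.
At m' = 168: x_2* = 20. Change: 20 − 13.3333 = 6.6667.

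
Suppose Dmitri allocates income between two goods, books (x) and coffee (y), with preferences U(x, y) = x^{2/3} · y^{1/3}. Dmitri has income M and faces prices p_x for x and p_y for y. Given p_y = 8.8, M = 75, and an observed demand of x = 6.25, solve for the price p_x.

p_x = 8

The MRS is 2·y/x. Set MRS = p_x/p_y.
So 2/3·p_y·y = 1/3·p_x·x; combined with the budget, a share 2/3 of income goes to x.
Demand: x*(p_x,p_y,M) = 2/3·M/p_x and y* = 1/3·M/p_y.
Set x* = 6.25 in the demand function and solve for p_x: p_x = 8.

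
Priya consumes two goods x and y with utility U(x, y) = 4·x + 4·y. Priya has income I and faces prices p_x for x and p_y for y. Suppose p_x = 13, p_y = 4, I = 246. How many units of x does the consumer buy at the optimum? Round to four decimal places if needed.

Linear utility — the consumer picks whichever good has higher MU/price: 4/13 = 0.3077 vs 4/4 = 1.
y gives more utility per dollar, so spend all income on y: y* = I/p_y, x* = 0.
Numerically: x* = 0, y* = 61.5.

x* = 0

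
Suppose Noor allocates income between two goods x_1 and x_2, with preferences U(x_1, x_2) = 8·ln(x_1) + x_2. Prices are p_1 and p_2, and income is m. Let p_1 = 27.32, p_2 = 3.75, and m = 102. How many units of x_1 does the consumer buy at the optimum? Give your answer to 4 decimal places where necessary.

MU_x_1 = 8/x_1, MU_x_2 = 1. Tangency: 8/x_1 = p_1/p_2.
So x_1*(p_1,p_2) = 8·p_2/p_1, independent of income; and x_2* = (m − 8·p_2)/p_2.
At the given prices: x_1* = 8·3.75/27.32 = 1.0981.

x_1* = 1.0981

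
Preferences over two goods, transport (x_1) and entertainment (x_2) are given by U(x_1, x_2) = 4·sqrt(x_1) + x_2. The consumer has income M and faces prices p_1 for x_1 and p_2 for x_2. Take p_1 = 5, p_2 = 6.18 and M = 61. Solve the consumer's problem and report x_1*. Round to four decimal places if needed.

x_1* = 6.1108

Utility is quasi-linear in x_2; the FOC for x_1 is 2/√x_1 = p_1/p_2.
Thus x_1* = (2·p_2/p_1)² — independent of M — with the rest of income spent on x_2.
Plugging in: x_1* = (2·6.18/5)² = 6.1108.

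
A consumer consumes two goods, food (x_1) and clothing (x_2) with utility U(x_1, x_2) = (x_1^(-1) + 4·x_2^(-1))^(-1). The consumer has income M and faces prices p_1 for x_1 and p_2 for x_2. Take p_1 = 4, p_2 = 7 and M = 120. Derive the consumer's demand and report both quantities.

x_1* = 8.2288, x_2* = 12.4407

From the CES first-order condition, (1/4)·(x_2/x_1)^(2) = p_1/p_2.
Solve for the ratio: x_2/x_1 = [4·p_1/p_2]^(0.5).
Substitute x_2 = (x_2/x_1)·x_1 into the budget: x_1* = M/(p_1 + p_2·(x_2/x_1)).
Numerically x_2/x_1 = 1.511858, so x_1* = 120/(4 + 7·1.511858) = 8.2288 and x_2* = 1.511858·8.2288 = 12.4407.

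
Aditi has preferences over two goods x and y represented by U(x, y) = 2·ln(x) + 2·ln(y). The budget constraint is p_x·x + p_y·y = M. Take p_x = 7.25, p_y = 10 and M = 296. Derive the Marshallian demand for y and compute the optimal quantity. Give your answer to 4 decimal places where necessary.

The MRS is y/x. Set MRS = p_x/p_y.
So 2·p_y·y = 2·p_x·x; combined with the budget, a share 0.5 of income goes to x.
Demand: x*(p_x,p_y,M) = 0.5·M/p_x and y* = 0.5·M/p_y.
At p_x=7.25, p_y=10, M=296: y* = 0.5·296/10 = 14.8.

y* = 14.8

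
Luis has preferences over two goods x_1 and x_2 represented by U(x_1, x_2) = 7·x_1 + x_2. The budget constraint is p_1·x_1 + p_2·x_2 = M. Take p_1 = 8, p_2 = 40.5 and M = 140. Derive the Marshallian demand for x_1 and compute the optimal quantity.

x_1* = 17.5

Linear utility — the consumer picks whichever good has higher MU/price: 7/8 = 0.875 vs 1/40.5 = 0.0247.
x_1 gives more utility per dollar, so spend all income on x_1: x_1* = M/p_1, x_2* = 0.
Numerically: x_1* = 17.5, x_2* = 0.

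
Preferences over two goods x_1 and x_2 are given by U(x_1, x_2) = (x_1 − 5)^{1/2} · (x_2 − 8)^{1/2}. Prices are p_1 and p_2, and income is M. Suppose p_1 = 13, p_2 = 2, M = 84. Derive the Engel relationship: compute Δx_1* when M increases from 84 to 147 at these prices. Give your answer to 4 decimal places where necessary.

Substituting into the budget: x_1* = 5 + 0.5·(M − 5·p_1 − 8·p_2)/p_1, and x_2* = 8 + 0.5·(…)/p_2.
Discretionary income = 84 − 5·13 − 8·2 = 3; x_1* = 5 + 0.5·3/13 = 5.1154.
At M' = 147: x_1* = 7.5385. Change: 7.5385 − 5.1154 = 2.4231.

Δx_1* = 2.4231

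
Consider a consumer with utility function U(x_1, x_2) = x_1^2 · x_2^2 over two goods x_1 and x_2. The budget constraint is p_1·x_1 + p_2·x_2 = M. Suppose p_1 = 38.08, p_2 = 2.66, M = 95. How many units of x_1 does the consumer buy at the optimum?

MU_x_1/MU_x_2 = (2·x_2)/(2·x_1); tangency sets this equal to p_1/p_2.
Rearranging, p_2·x_2 = p_1·x_1. Substituting into the budget gives p_1·x_1·(1 + 1) = M.
Demand: x_1*(p_1,p_2,M) = 0.5·M/p_1 and x_2* = 0.5·M/p_2.
At p_1=38.08, p_2=2.66, M=95: x_1* = 0.5·95/38.08 = 1.2474.

x_1* = 1.2474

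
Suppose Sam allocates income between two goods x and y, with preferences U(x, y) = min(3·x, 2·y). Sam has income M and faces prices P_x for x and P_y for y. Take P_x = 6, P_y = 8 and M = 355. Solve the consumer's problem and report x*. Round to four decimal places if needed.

Here 2·6 + 3·8 = 36, giving x* = 19.7222.

x* = 19.7222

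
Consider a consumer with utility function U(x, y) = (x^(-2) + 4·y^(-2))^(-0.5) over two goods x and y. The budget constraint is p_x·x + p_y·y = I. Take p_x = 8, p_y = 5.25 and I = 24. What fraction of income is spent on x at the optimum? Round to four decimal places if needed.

share on x = 0.4548

MRS = MU_x/MU_y = (1/4)·(y/x)^(3). Set equal to p_x/p_y.
Solve for the ratio: y/x = [4·p_x/p_y]^(1/3).
Substitute y = (y/x)·x into the budget: x* = I/(p_x + p_y·(y/x)).
Numerically y/x = 1.826685, so x* = 24/(8 + 5.25·1.826685) = 1.3644 and y* = 1.826685·1.3644 = 2.4923.
Expenditure on x: 8·1.3644 = 10.9152; share = 0.4548.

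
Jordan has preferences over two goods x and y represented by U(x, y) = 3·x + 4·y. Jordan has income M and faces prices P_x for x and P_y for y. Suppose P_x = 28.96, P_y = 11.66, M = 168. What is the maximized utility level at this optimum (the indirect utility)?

Perfect substitutes: compare marginal utility per dollar. 3/P_x vs 4/P_y → 0.1036 vs 0.3431.
y gives more utility per dollar, so spend all income on y: y* = M/P_y, x* = 0.
Numerically: x* = 0, y* = 14.4082.
Utility at the optimum: U(0, 14.4082) = 57.6329.

V = 57.6329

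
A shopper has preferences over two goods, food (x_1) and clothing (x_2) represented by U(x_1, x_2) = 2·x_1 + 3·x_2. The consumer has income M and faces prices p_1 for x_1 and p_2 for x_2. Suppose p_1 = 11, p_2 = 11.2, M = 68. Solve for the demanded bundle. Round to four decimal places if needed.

x_1* = 0, x_2* = 6.0714

x_2 gives more utility per dollar, so spend all income on x_2: x_2* = M/p_2, x_1* = 0.
Numerically: x_1* = 0, x_2* = 6.0714.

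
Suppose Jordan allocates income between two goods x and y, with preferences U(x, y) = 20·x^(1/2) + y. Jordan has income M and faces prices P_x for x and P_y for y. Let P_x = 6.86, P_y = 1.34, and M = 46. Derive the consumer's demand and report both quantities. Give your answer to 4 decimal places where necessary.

x* = 3.8156, y* = 14.7948

Set MRS = P_x/P_y: 10·x^(−1/2) = P_x/P_y.
Thus x* = (10·P_y/P_x)² — independent of M — with the rest of income spent on y.
Plugging in: x* = (10·1.34/6.86)² = 3.8156, y* = 14.7948.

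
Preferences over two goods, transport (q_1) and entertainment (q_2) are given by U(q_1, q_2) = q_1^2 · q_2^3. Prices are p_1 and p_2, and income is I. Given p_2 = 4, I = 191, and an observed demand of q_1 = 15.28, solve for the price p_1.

p_1 = 5

MU_q_1/MU_q_2 = (2·q_2)/(3·q_1); tangency sets this equal to p_1/p_2.
Rearranging, p_2·q_2 = (3/2)·p_1·q_1. Substituting into the budget gives p_1·q_1·(1 + (3/2)) = I.
Demand: q_1*(p_1,p_2,I) = 0.4·I/p_1 and q_2* = 0.6·I/p_2.
Set q_1* = 15.28 in the demand function and solve for p_1: p_1 = 5.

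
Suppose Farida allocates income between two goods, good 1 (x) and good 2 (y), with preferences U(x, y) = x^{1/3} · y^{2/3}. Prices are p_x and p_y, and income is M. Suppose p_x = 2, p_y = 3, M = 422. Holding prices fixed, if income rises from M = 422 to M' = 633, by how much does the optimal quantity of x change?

The MRS is (1/2)·y/x. Set MRS = p_x/p_y.
Rearranging, p_y·y = 2·p_x·x. Substituting into the budget gives p_x·x·(1 + 2) = M.
Demand: x*(p_x,p_y,M) = 1/3·M/p_x and y* = 2/3·M/p_y.
At p_x=2, p_y=3, M=422: x* = 1/3·422/2 = 70.3333.
At M' = 633: x* = 105.5. Change: 105.5 − 70.3333 = 35.1667.

Δx* = 35.1667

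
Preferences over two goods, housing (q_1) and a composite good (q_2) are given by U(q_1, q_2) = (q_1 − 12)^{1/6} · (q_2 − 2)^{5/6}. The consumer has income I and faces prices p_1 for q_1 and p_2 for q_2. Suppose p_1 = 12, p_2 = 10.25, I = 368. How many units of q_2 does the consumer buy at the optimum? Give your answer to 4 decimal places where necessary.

q_2* = 18.5447

This is Cobb-Douglas in (q_1−12, q_2−2): tangency gives 1/6·p_2·(q_2−2) = 5/6·p_1·(q_1−12).
After buying the subsistence bundle (12, 2), a share 1/6 of the remaining income goes to q_1: q_1* = 12 + 1/6·(I − 12p_1 − 2p_2)/p_1.
Discretionary income = 368 − 12·12 − 2·10.25 = 203.5; q_2* = 2 + 5/6·203.5/10.25 = 18.5447.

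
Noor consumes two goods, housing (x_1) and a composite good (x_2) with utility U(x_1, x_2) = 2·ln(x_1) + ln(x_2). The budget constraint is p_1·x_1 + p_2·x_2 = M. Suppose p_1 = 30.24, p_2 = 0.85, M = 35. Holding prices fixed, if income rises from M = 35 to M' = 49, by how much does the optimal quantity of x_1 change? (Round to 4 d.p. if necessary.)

MU_x_1/MU_x_2 = (2·x_2)/(x_1); tangency sets this equal to p_1/p_2.
Rearranging, p_2·x_2 = (1/2)·p_1·x_1. Substituting into the budget gives p_1·x_1·(1 + (1/2)) = M.
Demand: x_1*(p_1,p_2,M) = 2/3·M/p_1 and x_2* = 1/3·M/p_2.
At p_1=30.24, p_2=0.85, M=35: x_1* = 2/3·35/30.24 = 0.7716.
At M' = 49: x_1* = 1.0802. Change: 1.0802 − 0.7716 = 0.3086.

Δx_1* = 0.3086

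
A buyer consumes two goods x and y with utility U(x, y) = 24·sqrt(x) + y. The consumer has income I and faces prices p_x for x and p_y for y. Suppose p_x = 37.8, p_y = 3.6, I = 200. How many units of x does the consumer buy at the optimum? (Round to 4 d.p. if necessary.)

Utility is quasi-linear in y; the FOC for x is 12/√x = p_x/p_y.
Solve: √x = 12·p_y/p_x, so x*(p_x,p_y) = (12·p_y/p_x)², and y* = (I − p_x·x*)/p_y.
Plugging in: x* = (12·3.6/37.8)² = 1.3061.

x* = 1.3061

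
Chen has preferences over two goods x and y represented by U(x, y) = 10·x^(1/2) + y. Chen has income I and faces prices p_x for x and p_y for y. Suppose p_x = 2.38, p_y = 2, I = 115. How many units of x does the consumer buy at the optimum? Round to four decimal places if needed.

MU_x = 5/√x, MU_y = 1. Tangency: 5/√x = p_x/p_y.
Thus x* = (5·p_y/p_x)² — independent of I — with the rest of income spent on y.
Plugging in: x* = (5·2/2.38)² = 17.6541.

x* = 17.6541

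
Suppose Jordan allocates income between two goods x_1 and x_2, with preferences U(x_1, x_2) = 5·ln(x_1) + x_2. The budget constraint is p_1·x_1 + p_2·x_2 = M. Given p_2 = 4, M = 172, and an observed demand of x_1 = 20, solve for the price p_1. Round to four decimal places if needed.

p_1 = 1

MU_x_1 = 5/x_1, MU_x_2 = 1. Tangency: 5/x_1 = p_1/p_2.
So x_1*(p_1,p_2) = 5·p_2/p_1, independent of income; and x_2* = (M − 5·p_2)/p_2.
Set x_1* = 20 in the demand function and solve for p_1: p_1 = 1.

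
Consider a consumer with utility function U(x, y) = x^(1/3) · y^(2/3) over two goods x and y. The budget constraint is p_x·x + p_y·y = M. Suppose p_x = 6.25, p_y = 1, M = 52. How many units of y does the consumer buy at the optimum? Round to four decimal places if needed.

y* = 34.6667

The MRS is (1/2)·y/x. Set MRS = p_x/p_y.
So 1/3·p_y·y = 2/3·p_x·x; combined with the budget, a share 1/3 of income goes to x.
Demand: x*(p_x,p_y,M) = 1/3·M/p_x and y* = 2/3·M/p_y.
At p_x=6.25, p_y=1, M=52: y* = 2/3·52/1 = 34.6667.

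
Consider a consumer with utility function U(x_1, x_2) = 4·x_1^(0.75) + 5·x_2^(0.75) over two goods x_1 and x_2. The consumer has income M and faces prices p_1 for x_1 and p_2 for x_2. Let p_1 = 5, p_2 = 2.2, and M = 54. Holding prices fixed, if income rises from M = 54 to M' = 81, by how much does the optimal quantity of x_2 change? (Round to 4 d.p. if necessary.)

Δx_2* = 11.859

MRS = MU_x_1/MU_x_2 = (4/5)·(x_2/x_1)^(0.25). Set equal to p_1/p_2.
Hence x_2/x_1 = ((5/4)·p_1/p_2)^(1/(0.25)), i.e. raised to the 4 power.
Substitute x_2 = (x_2/x_1)·x_1 into the budget: x_1* = M/(p_1 + p_2·(x_2/x_1)).
Numerically x_2/x_1 = 65.137239, so x_1* = 54/(5 + 2.2·65.137239) = 0.3641 and x_2* = 65.137239·0.3641 = 23.7179.
At M' = 81: x_2* = 35.5769. Change: 35.5769 − 23.7179 = 11.859.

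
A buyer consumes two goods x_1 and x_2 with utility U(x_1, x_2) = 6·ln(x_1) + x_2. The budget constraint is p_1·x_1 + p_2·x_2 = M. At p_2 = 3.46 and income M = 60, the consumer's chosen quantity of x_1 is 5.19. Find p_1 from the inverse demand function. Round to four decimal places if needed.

Set MRS = p_1/p_2: (6/x_1)/1 = p_1/p_2.
So x_1*(p_1,p_2) = 6·p_2/p_1, independent of income; and x_2* = (M − 6·p_2)/p_2.
Set x_1* = 5.19 in the demand function and solve for p_1: p_1 = 4.

p_1 = 4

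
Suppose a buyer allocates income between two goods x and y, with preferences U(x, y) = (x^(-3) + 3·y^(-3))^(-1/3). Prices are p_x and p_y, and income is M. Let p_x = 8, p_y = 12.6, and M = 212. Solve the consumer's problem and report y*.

y* = 10.9224

From the CES first-order condition, (1/3)·(y/x)^(4) = p_x/p_y.
Hence y/x = (3·p_x/p_y)^(1/(4)), i.e. raised to the 0.25 power.
Substitute y = (y/x)·x into the budget: x* = M/(p_x + p_y·(y/x)).
Numerically y/x = 1.17479, so x* = 212/(8 + 12.6·1.17479) = 9.2973 and y* = 1.17479·9.2973 = 10.9224.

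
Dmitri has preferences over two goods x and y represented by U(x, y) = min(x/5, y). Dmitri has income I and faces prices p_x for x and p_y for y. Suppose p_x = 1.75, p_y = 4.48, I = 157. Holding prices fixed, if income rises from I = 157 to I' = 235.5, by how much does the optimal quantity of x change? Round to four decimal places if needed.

Δx* = 29.6674

With perfect complements, no substitution: consume in ratio x:y = 5:1.
Budget: p_x·x + p_y·(1/5)·x = I, so (5·p_x + p_y)·x = 5·I.
Demand: x*(p_x,p_y,I) = 5·I/(5·p_x + p_y), y* = I/(5·p_x + p_y).
Here 5·1.75 + 4.48 = 13.23, giving x* = 59.3348.
At I' = 235.5: x* = 89.0023. Change: 89.0023 − 59.3348 = 29.6674.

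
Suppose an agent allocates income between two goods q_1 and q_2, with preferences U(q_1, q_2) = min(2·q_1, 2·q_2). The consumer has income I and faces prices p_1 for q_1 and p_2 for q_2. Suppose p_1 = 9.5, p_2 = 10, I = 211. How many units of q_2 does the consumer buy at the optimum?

q_2* = 10.8205

Here 2·9.5 + 2·10 = 39, giving q_2* = 10.8205.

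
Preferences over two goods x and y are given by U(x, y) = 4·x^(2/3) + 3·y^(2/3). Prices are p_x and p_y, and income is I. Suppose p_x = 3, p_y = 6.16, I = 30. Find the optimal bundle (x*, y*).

x* = 9.0904, y* = 0.443

MRS = MU_x/MU_y = (4/3)·(y/x)^(1/3). Set equal to p_x/p_y.
Solve for the ratio: y/x = [(3/4)·p_x/p_y]^(3).
Substitute y = (y/x)·x into the budget: x* = I/(p_x + p_y·(y/x)).
Numerically y/x = 0.048731, so x* = 30/(3 + 6.16·0.048731) = 9.0904 and y* = 0.048731·9.0904 = 0.443.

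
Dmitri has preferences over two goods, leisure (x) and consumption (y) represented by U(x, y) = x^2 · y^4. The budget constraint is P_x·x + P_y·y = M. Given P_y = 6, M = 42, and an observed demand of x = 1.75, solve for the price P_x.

P_x = 8

The MRS is (1/2)·y/x. Set MRS = P_x/P_y.
Rearranging, P_y·y = 2·P_x·x. Substituting into the budget gives P_x·x·(1 + 2) = M.
Demand: x*(P_x,P_y,M) = 1/3·M/P_x and y* = 2/3·M/P_y.
Set x* = 1.75 in the demand function and solve for P_x: P_x = 8.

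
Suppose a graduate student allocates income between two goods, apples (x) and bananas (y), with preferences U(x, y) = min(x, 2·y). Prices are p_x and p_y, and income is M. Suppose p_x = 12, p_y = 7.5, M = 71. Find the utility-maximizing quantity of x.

x* = 4.5079

With perfect complements, no substitution: consume in ratio x:y = 2:1.
Budget: p_x·x + p_y·(1/2)·x = M, so (2·p_x + p_y)·x = 2·M.
Demand: x*(p_x,p_y,M) = 2·M/(2·p_x + p_y), y* = M/(2·p_x + p_y).
Here 2·12 + 7.5 = 31.5, giving x* = 4.5079.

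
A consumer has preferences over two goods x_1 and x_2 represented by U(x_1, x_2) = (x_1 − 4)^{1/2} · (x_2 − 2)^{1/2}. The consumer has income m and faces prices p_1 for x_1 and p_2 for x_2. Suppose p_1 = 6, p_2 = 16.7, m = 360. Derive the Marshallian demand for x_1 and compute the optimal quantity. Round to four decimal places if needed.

This is Cobb-Douglas in (x_1−4, x_2−2): tangency gives 0.5·p_2·(x_2−2) = 0.5·p_1·(x_1−4).
After buying the subsistence bundle (4, 2), a share 0.5 of the remaining income goes to x_1: x_1* = 4 + 0.5·(m − 4p_1 − 2p_2)/p_1.
Discretionary income = 360 − 4·6 − 2·16.7 = 302.6; x_1* = 4 + 0.5·302.6/6 = 29.2167.

x_1* = 29.2167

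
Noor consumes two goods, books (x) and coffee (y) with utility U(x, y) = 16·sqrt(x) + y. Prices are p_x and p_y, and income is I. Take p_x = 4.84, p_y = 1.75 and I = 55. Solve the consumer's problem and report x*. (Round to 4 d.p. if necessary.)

x* = 8.3669

Solve: √x = 8·p_y/p_x, so x*(p_x,p_y) = (8·p_y/p_x)², and y* = (I − p_x·x*)/p_y.
Plugging in: x* = (8·1.75/4.84)² = 8.3669.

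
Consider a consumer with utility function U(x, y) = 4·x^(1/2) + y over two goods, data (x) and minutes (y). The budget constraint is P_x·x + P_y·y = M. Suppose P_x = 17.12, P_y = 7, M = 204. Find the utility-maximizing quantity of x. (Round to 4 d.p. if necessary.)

x* = 0.6687

Set MRS = P_x/P_y: 2·x^(−1/2) = P_x/P_y.
Solve: √x = 2·P_y/P_x, so x*(P_x,P_y) = (2·P_y/P_x)², and y* = (M − P_x·x*)/P_y.
Plugging in: x* = (2·7/17.12)² = 0.6687.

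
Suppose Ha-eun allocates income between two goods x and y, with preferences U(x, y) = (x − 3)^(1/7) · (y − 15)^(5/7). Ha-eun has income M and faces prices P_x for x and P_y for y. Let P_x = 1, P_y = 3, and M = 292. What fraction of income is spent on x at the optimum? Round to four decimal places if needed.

MRS = (1/5)·(y−15)/(x−3). Tangency with P_x/P_y gives y−15 = 5·(P_x/P_y)·(x−3).
After buying the subsistence bundle (3, 15), a share 1/6 of the remaining income goes to x: x* = 3 + 1/6·(M − 3P_x − 15P_y)/P_x.
Discretionary income = 292 − 3·1 − 15·3 = 244; x* = 3 + 1/6·244/1 = 43.6667; y* = 15 + 5/6·244/3 = 82.7778.
Expenditure on x: 1·43.6667 = 43.6667; share = 0.1495.

share on x = 0.1495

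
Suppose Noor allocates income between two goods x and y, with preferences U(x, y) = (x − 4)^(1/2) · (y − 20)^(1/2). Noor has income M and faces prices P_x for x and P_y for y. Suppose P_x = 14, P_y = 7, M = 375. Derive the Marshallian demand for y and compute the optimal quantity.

y* = 32.7857

Substituting into the budget: x* = 4 + 0.5·(M − 4·P_x − 20·P_y)/P_x, and y* = 20 + 0.5·(…)/P_y.
Discretionary income = 375 − 4·14 − 20·7 = 179; y* = 20 + 0.5·179/7 = 32.7857.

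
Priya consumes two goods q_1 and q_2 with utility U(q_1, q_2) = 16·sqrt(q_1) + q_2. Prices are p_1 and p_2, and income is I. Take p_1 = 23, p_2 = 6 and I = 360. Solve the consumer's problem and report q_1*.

Set MRS = p_1/p_2: 8·q_1^(−1/2) = p_1/p_2.
Solve: √q_1 = 8·p_2/p_1, so q_1*(p_1,p_2) = (8·p_2/p_1)², and q_2* = (I − p_1·q_1*)/p_2.
Plugging in: q_1* = (8·6/23)² = 4.3554.

q_1* = 4.3554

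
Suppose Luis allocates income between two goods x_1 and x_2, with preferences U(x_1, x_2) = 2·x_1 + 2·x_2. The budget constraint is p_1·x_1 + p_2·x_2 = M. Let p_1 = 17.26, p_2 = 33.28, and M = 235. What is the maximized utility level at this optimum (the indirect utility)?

V = 27.2306

Perfect substitutes: compare marginal utility per dollar. 2/p_1 vs 2/p_2 → 0.1159 vs 0.0601.
x_1 gives more utility per dollar, so spend all income on x_1: x_1* = M/p_1, x_2* = 0.
Numerically: x_1* = 13.6153, x_2* = 0.
Utility at the optimum: U(13.6153, 0) = 27.2306.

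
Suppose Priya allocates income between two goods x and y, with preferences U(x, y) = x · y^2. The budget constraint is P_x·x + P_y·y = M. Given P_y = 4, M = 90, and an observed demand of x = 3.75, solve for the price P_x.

Tangency: MRS = (1/2)·y/x = P_x/P_y.
So P_y·y = 2·P_x·x; combined with the budget, a share 1/3 of income goes to x.
Demand: x*(P_x,P_y,M) = 1/3·M/P_x and y* = 2/3·M/P_y.
Set x* = 3.75 in the demand function and solve for P_x: P_x = 8.

P_x = 8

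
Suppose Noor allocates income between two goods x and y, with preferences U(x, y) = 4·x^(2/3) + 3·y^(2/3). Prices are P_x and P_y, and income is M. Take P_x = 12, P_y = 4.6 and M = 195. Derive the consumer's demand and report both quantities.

x* = 4.1979, y* = 31.4403

From the CES first-order condition, (4/3)·(y/x)^(1/3) = P_x/P_y.
Solve for the ratio: y/x = [(3/4)·P_x/P_y]^(3).
Substitute y = (y/x)·x into the budget: x* = M/(P_x + P_y·(y/x)).
Numerically y/x = 7.489521, so x* = 195/(12 + 4.6·7.489521) = 4.1979 and y* = 7.489521·4.1979 = 31.4403.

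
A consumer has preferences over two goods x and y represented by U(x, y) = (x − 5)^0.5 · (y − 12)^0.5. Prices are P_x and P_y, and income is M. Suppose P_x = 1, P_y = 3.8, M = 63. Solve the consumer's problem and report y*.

Discretionary income = 63 − 5·1 − 12·3.8 = 12.4; y* = 12 + 0.5·12.4/3.8 = 13.6316.

y* = 13.6316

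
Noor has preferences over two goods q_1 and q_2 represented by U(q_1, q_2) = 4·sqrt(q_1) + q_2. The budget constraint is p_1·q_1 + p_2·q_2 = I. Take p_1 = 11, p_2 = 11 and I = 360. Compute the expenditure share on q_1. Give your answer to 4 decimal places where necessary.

share on q_1 = 0.1222

MU_q_1 = 2/√q_1, MU_q_2 = 1. Tangency: 2/√q_1 = p_1/p_2.
Solve: √q_1 = 2·p_2/p_1, so q_1*(p_1,p_2) = (2·p_2/p_1)², and q_2* = (I − p_1·q_1*)/p_2.
Plugging in: q_1* = (2·11/11)² = 4, q_2* = 28.7273.
Expenditure on q_1: 11·4 = 44; share = 0.1222.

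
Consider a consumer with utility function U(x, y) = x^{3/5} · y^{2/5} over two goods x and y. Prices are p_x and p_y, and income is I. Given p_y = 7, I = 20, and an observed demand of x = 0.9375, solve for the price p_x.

Tangency: MRS = (3/2)·y/x = p_x/p_y.
Rearranging, p_y·y = (2/3)·p_x·x. Substituting into the budget gives p_x·x·(1 + (2/3)) = I.
Demand: x*(p_x,p_y,I) = 0.6·I/p_x and y* = 0.4·I/p_y.
Set x* = 0.9375 in the demand function and solve for p_x: p_x = 12.8.

p_x = 12.8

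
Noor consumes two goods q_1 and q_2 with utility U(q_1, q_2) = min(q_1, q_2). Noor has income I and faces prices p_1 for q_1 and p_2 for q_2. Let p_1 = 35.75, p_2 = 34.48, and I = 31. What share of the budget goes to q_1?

Leontief preferences: the optimum is at the kink where q_1/1 = q_2/1, i.e. q_2 = q_1.
Budget: p_1·q_1 + p_2·q_1 = I, so (p_1 + p_2)·q_1 = I.
Demand: q_1*(p_1,p_2,I) = I/(p_1 + p_2), q_2* = I/(p_1 + p_2).
Here 35.75 + 34.48 = 70.23, giving q_1* = 0.4414 and q_2* = 0.4414.
Expenditure on q_1: 35.75·0.4414 = 15.7803; share = 0.509.

share on q_1 = 0.509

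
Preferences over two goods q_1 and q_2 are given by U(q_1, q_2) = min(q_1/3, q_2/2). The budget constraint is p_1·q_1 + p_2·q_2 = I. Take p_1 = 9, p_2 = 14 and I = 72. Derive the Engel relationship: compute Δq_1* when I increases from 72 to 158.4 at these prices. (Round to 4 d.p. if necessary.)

Δq_1* = 4.7127

Leontief preferences: the optimum is at the kink where q_1/3 = q_2/2, i.e. q_2 = (2/3)·q_1.
Budget: p_1·q_1 + p_2·(2/3)·q_1 = I, so (3·p_1 + 2·p_2)·q_1 = 3·I.
Demand: q_1*(p_1,p_2,I) = 3·I/(3·p_1 + 2·p_2), q_2* = 2·I/(3·p_1 + 2·p_2).
Here 3·9 + 2·14 = 55, giving q_1* = 3.9273.
At I' = 158.4: q_1* = 8.64. Change: 8.64 − 3.9273 = 4.7127.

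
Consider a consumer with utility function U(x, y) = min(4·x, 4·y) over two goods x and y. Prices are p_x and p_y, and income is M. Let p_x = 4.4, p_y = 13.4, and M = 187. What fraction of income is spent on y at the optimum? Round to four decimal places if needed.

share on y = 0.7528

Leontief preferences: the optimum is at the kink where x/4 = y/4, i.e. y = x.
Budget: p_x·x + p_y·x = M, so (4·p_x + 4·p_y)·x = 4·M.
Demand: x*(p_x,p_y,M) = 4·M/(4·p_x + 4·p_y), y* = 4·M/(4·p_x + 4·p_y).
Here 4·4.4 + 4·13.4 = 71.2, giving x* = 10.5056 and y* = 10.5056.
Expenditure on y: 13.4·10.5056 = 140.7753; share = 0.7528.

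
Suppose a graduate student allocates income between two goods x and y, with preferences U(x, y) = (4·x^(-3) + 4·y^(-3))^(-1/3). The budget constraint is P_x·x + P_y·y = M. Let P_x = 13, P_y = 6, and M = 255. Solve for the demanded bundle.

x* = 12.5743, y* = 15.2557

From the CES first-order condition, (y/x)^(4) = P_x/P_y.
Solve for the ratio: y/x = [P_x/P_y]^(0.25).
With the ratio pinned down, the budget gives x* = M/(P_x + P_y·(y/x)) and y* = (y/x)·x*.
Numerically y/x = 1.213244, so x* = 255/(13 + 6·1.213244) = 12.5743 and y* = 1.213244·12.5743 = 15.2557.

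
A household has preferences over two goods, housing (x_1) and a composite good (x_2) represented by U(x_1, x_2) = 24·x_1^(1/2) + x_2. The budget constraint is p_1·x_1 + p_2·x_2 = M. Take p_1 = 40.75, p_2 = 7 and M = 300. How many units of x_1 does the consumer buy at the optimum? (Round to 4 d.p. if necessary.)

x_1* = 4.2492

Solve: √x_1 = 12·p_2/p_1, so x_1*(p_1,p_2) = (12·p_2/p_1)², and x_2* = (M − p_1·x_1*)/p_2.
Plugging in: x_1* = (12·7/40.75)² = 4.2492.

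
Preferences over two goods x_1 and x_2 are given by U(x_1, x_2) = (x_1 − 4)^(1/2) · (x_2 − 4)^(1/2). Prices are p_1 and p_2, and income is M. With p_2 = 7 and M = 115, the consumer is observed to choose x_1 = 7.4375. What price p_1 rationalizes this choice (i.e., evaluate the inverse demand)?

This is Cobb-Douglas in (x_1−4, x_2−4): tangency gives 0.5·p_2·(x_2−4) = 0.5·p_1·(x_1−4).
Substituting into the budget: x_1* = 4 + 0.5·(M − 4·p_1 − 4·p_2)/p_1, and x_2* = 4 + 0.5·(…)/p_2.
Set x_1* = 7.4375 in the demand function and solve for p_1: p_1 = 8.

p_1 = 8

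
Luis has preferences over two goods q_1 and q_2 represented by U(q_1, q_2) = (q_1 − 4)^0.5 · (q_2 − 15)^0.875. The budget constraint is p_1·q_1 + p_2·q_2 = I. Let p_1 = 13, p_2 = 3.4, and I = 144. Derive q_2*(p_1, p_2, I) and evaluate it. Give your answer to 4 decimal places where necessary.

q_2* = 22.6738

Let q_1' = q_1−4, q_2' = q_2−15. MRS = (4/7)·q_2'/q_1' = p_1/p_2.
Substituting into the budget: q_1* = 4 + 4/11·(I − 4·p_1 − 15·p_2)/p_1, and q_2* = 15 + 7/11·(…)/p_2.
Discretionary income = 144 − 4·13 − 15·3.4 = 41; q_2* = 15 + 7/11·41/3.4 = 22.6738.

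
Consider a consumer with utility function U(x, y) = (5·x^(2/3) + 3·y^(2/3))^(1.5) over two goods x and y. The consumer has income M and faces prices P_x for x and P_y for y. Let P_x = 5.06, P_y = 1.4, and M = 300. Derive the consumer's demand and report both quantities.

x* = 15.514, y* = 158.2138

With the ratio pinned down, the budget gives x* = M/(P_x + P_y·(y/x)) and y* = (y/x)·x*.
Numerically y/x = 10.198145, so x* = 300/(5.06 + 1.4·10.198145) = 15.514 and y* = 10.198145·15.514 = 158.2138.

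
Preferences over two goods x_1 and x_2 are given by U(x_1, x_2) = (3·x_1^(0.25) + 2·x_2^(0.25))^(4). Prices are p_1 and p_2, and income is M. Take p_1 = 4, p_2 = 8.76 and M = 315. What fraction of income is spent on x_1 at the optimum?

share on x_1 = 0.6904

From the CES first-order condition, (3/2)·(x_2/x_1)^(0.75) = p_1/p_2.
Solve for the ratio: x_2/x_1 = [(2/3)·p_1/p_2]^(4/3).
Substitute x_2 = (x_2/x_1)·x_1 into the budget: x_1* = M/(p_1 + p_2·(x_2/x_1)).
Numerically x_2/x_1 = 0.204779, so x_1* = 315/(4 + 8.76·0.204779) = 54.3678 and x_2* = 0.204779·54.3678 = 11.1334.
Expenditure on x_1: 4·54.3678 = 217.4713; share = 0.6904.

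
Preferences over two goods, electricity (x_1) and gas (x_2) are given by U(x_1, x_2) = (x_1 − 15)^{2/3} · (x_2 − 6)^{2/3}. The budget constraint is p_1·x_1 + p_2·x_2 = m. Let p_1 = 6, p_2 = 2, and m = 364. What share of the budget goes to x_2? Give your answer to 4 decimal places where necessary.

share on x_2 = 0.3929

MRS = (x_2−6)/(x_1−15). Tangency with p_1/p_2 gives x_2−6 = (p_1/p_2)·(x_1−15).
Substituting into the budget: x_1* = 15 + 0.5·(m − 15·p_1 − 6·p_2)/p_1, and x_2* = 6 + 0.5·(…)/p_2.
Discretionary income = 364 − 15·6 − 6·2 = 262; x_1* = 15 + 0.5·262/6 = 36.8333; x_2* = 6 + 0.5·262/2 = 71.5.
Expenditure on x_2: 2·71.5 = 143; share = 0.3929.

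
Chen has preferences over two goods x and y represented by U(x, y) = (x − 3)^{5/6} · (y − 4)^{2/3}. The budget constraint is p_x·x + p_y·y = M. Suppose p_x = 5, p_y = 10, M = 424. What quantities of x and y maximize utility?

x* = 44, y* = 20.4

Discretionary income = 424 − 3·5 − 4·10 = 369; x* = 3 + 5/9·369/5 = 44; y* = 4 + 4/9·369/10 = 20.4.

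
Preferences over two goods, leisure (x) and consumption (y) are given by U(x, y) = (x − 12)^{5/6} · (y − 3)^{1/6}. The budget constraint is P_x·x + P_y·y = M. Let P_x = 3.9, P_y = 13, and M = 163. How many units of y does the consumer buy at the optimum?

y* = 3.9897

This is Cobb-Douglas in (x−12, y−3): tangency gives 5/6·P_y·(y−3) = 1/6·P_x·(x−12).
Substituting into the budget: x* = 12 + 5/6·(M − 12·P_x − 3·P_y)/P_x, and y* = 3 + 1/6·(…)/P_y.
Discretionary income = 163 − 12·3.9 − 3·13 = 77.2; y* = 3 + 1/6·77.2/13 = 3.9897.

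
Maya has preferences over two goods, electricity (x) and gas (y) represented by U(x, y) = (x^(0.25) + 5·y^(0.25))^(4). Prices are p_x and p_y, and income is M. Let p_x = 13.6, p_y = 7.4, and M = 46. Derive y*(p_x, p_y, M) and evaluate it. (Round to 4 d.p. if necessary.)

y* = 5.6744

MRS = MU_x/MU_y = (1/5)·(y/x)^(0.75). Set equal to p_x/p_y.
Solve for the ratio: y/x = [5·p_x/p_y]^(4/3).
With the ratio pinned down, the budget gives x* = M/(p_x + p_y·(y/x)) and y* = (y/x)·x*.
Numerically y/x = 19.24729, so x* = 46/(13.6 + 7.4·19.24729) = 0.2948 and y* = 19.24729·0.2948 = 5.6744.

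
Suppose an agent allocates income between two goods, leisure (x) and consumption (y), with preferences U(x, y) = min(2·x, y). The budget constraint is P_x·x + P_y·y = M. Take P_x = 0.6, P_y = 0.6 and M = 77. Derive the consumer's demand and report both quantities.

With perfect complements, no substitution: consume in ratio x:y = 1:2.
Budget: P_x·x + P_y·2·x = M, so (P_x + 2·P_y)·x = M.
Demand: x*(P_x,P_y,M) = M/(P_x + 2·P_y), y* = 2·M/(P_x + 2·P_y).
Here 0.6 + 2·0.6 = 1.8, giving x* = 42.7778 and y* = 85.5556.

x* = 42.7778, y* = 85.5556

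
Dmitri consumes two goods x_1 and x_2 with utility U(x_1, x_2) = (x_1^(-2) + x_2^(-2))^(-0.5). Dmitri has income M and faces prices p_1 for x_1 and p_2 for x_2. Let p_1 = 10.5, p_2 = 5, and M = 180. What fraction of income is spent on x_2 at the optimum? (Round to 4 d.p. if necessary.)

MRS = MU_x_1/MU_x_2 = (x_2/x_1)^(3). Set equal to p_1/p_2.
Hence x_2/x_1 = (p_1/p_2)^(1/(3)), i.e. raised to the 1/3 power.
With the ratio pinned down, the budget gives x_1* = M/(p_1 + p_2·(x_2/x_1)) and x_2* = (x_2/x_1)·x_1*.
Numerically x_2/x_1 = 1.280579, so x_1* = 180/(10.5 + 5·1.280579) = 10.6491 and x_2* = 1.280579·10.6491 = 13.637.
Expenditure on x_2: 5·13.637 = 68.1848; share = 0.3788.

share on x_2 = 0.3788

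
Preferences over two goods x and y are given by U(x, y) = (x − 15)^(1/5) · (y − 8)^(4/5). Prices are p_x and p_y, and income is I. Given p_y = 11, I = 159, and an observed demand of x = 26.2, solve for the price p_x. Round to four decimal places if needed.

p_x = 1

MRS = (1/4)·(y−8)/(x−15). Tangency with p_x/p_y gives y−8 = 4·(p_x/p_y)·(x−15).
After buying the subsistence bundle (15, 8), a share 0.2 of the remaining income goes to x: x* = 15 + 0.2·(I − 15p_x − 8p_y)/p_x.
Set x* = 26.2 in the demand function and solve for p_x: p_x = 1.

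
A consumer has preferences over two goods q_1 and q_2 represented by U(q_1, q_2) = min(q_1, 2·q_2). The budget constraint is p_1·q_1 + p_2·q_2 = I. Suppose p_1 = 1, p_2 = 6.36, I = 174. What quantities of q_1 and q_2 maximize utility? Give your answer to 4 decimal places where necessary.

Leontief preferences: the optimum is at the kink where q_1/2 = q_2/1, i.e. q_2 = (1/2)·q_1.
Budget: p_1·q_1 + p_2·(1/2)·q_1 = I, so (2·p_1 + p_2)·q_1 = 2·I.
Demand: q_1*(p_1,p_2,I) = 2·I/(2·p_1 + p_2), q_2* = I/(2·p_1 + p_2).
Here 2·1 + 6.36 = 8.36, giving q_1* = 41.6268 and q_2* = 20.8134.

q_1* = 41.6268, q_2* = 20.8134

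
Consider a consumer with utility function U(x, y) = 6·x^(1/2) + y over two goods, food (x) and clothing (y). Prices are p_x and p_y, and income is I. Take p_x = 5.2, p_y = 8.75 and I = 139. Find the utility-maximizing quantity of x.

Set MRS = p_x/p_y: 3·x^(−1/2) = p_x/p_y.
Thus x* = (3·p_y/p_x)² — independent of I — with the rest of income spent on y.
Plugging in: x* = (3·8.75/5.2)² = 25.4831.

x* = 25.4831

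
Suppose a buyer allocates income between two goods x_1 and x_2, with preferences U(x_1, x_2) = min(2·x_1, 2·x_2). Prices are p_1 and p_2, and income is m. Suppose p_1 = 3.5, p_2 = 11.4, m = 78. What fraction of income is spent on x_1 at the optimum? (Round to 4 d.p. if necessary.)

With perfect complements, no substitution: consume in ratio x_1:x_2 = 2:2.
Budget: p_1·x_1 + p_2·x_1 = m, so (2·p_1 + 2·p_2)·x_1 = 2·m.
Demand: x_1*(p_1,p_2,m) = 2·m/(2·p_1 + 2·p_2), x_2* = 2·m/(2·p_1 + 2·p_2).
Here 2·3.5 + 2·11.4 = 29.8, giving x_1* = 5.2349 and x_2* = 5.2349.
Expenditure on x_1: 3.5·5.2349 = 18.3221; share = 0.2349.

share on x_1 = 0.2349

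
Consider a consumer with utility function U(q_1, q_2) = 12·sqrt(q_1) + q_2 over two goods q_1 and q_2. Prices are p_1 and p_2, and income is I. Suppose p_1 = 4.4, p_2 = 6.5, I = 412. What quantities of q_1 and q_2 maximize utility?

q_1* = 78.564, q_2* = 10.2028

MU_q_1 = 6/√q_1, MU_q_2 = 1. Tangency: 6/√q_1 = p_1/p_2.
Thus q_1* = (6·p_2/p_1)² — independent of I — with the rest of income spent on q_2.
Plugging in: q_1* = (6·6.5/4.4)² = 78.564, q_2* = 10.2028.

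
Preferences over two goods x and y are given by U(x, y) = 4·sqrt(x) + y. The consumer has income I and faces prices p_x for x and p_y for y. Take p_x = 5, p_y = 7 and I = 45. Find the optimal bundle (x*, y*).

x* = 7.84, y* = 0.8286

Set MRS = p_x/p_y: 2·x^(−1/2) = p_x/p_y.
Thus x* = (2·p_y/p_x)² — independent of I — with the rest of income spent on y.
Plugging in: x* = (2·7/5)² = 7.84, y* = 0.8286.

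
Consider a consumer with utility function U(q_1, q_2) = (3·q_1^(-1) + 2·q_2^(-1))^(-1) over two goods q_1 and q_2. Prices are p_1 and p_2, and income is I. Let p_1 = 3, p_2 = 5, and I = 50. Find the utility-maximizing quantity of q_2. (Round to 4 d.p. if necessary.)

q_2* = 5.1317

MU_q_1 ∝ 3·q_1^(-2), MU_q_2 ∝ 2·q_2^(-2), so MRS = (3/2)·(q_2/q_1)^(2) = p_1/p_2.
Hence q_2/q_1 = ((2/3)·p_1/p_2)^(1/(2)), i.e. raised to the 0.5 power.
With the ratio pinned down, the budget gives q_1* = I/(p_1 + p_2·(q_2/q_1)) and q_2* = (q_2/q_1)·q_1*.
Numerically q_2/q_1 = 0.632456, so q_1* = 50/(3 + 5·0.632456) = 8.1139 and q_2* = 0.632456·8.1139 = 5.1317.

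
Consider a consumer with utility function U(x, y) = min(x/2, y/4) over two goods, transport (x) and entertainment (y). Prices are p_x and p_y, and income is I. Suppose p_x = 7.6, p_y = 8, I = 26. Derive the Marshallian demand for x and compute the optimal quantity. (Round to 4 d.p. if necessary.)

With perfect complements, no substitution: consume in ratio x:y = 2:4.
Budget: p_x·x + p_y·2·x = I, so (2·p_x + 4·p_y)·x = 2·I.
Demand: x*(p_x,p_y,I) = 2·I/(2·p_x + 4·p_y), y* = 4·I/(2·p_x + 4·p_y).
Here 2·7.6 + 4·8 = 47.2, giving x* = 1.1017.

x* = 1.1017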